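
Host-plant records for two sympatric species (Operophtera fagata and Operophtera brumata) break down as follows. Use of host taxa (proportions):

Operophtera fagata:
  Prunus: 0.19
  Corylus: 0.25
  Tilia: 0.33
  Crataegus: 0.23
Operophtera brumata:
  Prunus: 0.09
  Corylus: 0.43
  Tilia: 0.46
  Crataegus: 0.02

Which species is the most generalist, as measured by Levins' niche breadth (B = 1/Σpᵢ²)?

Σp_fagaᵢ² = 0.19² + 0.25² + 0.33² + 0.23² = 0.0361 + 0.0625 + 0.1089 + 0.0529 = 0.2604
B_faga = 1 / 0.2604 = 3.8402
Σp_brumᵢ² = 0.09² + 0.43² + 0.46² + 0.02² = 0.0081 + 0.1849 + 0.2116 + 0.0004 = 0.4050
B_brum = 1 / 0.4050 = 2.4691
Highest B → broadest niche (most generalist): Operophtera fagata (B = 3.84).

Operophtera fagata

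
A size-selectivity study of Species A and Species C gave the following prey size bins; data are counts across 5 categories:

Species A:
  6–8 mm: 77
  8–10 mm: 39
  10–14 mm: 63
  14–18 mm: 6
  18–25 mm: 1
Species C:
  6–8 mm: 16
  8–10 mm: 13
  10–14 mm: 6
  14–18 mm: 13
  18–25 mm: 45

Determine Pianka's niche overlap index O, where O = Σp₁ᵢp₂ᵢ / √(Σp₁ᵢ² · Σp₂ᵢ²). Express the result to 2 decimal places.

Proportions for Species A (n=186): 77/186=0.4140, 39/186=0.2097, 63/186=0.3387, 6/186=0.0323, 1/186=0.0054
Proportions for Species C (n=93): 16/93=0.1720, 13/93=0.1398, 6/93=0.0645, 13/93=0.1398, 45/93=0.4839
Σ p₁ᵢp₂ᵢ = 0.071208 + 0.029316 + 0.021846 + 0.004516 + 0.002613 = 0.129499
Σp_1ᵢ² = 0.4140² + 0.2097² + 0.3387² + 0.0323² + 0.0054² = 0.171396 + 0.043974 + 0.114718 + 0.001043 + 0.000029 = 0.331160
Σp_2ᵢ² = 0.1720² + 0.1398² + 0.0645² + 0.1398² + 0.4839² = 0.029584 + 0.019544 + 0.004160 + 0.019544 + 0.234159 = 0.306991
O = 0.129499 / √(0.331160 × 0.306991) = 0.129499 / 0.3188466 = 0.4061

0.41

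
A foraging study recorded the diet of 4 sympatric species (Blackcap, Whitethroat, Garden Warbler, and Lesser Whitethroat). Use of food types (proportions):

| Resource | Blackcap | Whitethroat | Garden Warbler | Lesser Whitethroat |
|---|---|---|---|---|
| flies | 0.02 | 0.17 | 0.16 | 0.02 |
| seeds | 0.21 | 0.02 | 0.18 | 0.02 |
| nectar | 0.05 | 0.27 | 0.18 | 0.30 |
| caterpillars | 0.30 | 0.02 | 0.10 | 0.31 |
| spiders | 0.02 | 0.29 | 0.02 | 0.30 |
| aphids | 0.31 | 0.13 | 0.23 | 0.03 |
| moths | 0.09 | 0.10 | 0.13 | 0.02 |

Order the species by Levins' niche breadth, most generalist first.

Garden Warbler > Whitethroat > Blackcap > Lesser Whitethroat

Σp_Blacᵢ² = 0.02² + 0.21² + 0.05² + 0.30² + 0.02² + 0.31² + 0.09² = 0.0004 + 0.0441 + 0.0025 + 0.0900 + 0.0004 + 0.0961 + 0.0081 = 0.2416
B_Blac = 1 / 0.2416 = 4.1391
Σp_Whitᵢ² = 0.17² + 0.02² + 0.27² + 0.02² + 0.29² + 0.13² + 0.10² = 0.0289 + 0.0004 + 0.0729 + 0.0004 + 0.0841 + 0.0169 + 0.0100 = 0.2136
B_Whit = 1 / 0.2136 = 4.6816
Σp_Gardᵢ² = 0.16² + 0.18² + 0.18² + 0.10² + 0.02² + 0.23² + 0.13² = 0.0256 + 0.0324 + 0.0324 + 0.0100 + 0.0004 + 0.0529 + 0.0169 = 0.1706
B_Gard = 1 / 0.1706 = 5.8617
Σp_Lessᵢ² = 0.02² + 0.02² + 0.30² + 0.31² + 0.30² + 0.03² + 0.02² = 0.0004 + 0.0004 + 0.0900 + 0.0961 + 0.0900 + 0.0009 + 0.0004 = 0.2782
B_Less = 1 / 0.2782 = 3.5945
Ranking by B (broadest → narrowest): Garden Warbler (5.86) > Whitethroat (4.68) > Blackcap (4.14) > Lesser Whitethroat (3.59)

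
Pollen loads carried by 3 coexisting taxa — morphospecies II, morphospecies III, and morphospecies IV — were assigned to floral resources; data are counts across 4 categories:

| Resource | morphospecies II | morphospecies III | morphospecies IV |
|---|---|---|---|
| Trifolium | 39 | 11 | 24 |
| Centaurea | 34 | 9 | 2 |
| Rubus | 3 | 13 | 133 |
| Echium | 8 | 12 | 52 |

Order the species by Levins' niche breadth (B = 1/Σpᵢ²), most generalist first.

Proportions for morphospecies II (n=84): 39/84=0.4643, 34/84=0.4048, 3/84=0.0357, 8/84=0.0952
Proportions for morphospecies III (n=45): 11/45=0.2444, 9/45=0.2000, 13/45=0.2889, 12/45=0.2667
Proportions for morphospecies IV (n=211): 24/211=0.1137, 2/211=0.0095, 133/211=0.6303, 52/211=0.2464
Σp_IIᵢ² = 0.4643² + 0.4048² + 0.0357² + 0.0952² = 0.215574 + 0.163863 + 0.001274 + 0.009063 = 0.389774
B_II = 1 / 0.389774 = 2.5656
Σp_IIIᵢ² = 0.2444² + 0.2000² + 0.2889² + 0.2667² = 0.059731 + 0.040000 + 0.083463 + 0.071129 = 0.254323
B_III = 1 / 0.254323 = 3.9320
Σp_IVᵢ² = 0.1137² + 0.0095² + 0.6303² + 0.2464² = 0.012928 + 0.000090 + 0.397278 + 0.060713 = 0.471009
B_IV = 1 / 0.471009 = 2.1231
Ranking by B (broadest → narrowest): morphospecies III (3.93) > morphospecies II (2.57) > morphospecies IV (2.12)

morphospecies III > morphospecies II > morphospecies IV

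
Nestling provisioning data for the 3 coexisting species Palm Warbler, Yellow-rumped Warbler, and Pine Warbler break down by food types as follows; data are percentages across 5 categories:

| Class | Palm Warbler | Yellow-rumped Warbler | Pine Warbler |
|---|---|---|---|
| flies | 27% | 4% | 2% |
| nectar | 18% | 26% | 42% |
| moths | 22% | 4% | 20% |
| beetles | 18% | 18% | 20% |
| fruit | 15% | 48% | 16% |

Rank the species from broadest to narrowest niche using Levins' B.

Convert percentages to proportions (divide by 100).
Σp_Palmᵢ² = 0.27² + 0.18² + 0.22² + 0.18² + 0.15² = 0.0729 + 0.0324 + 0.0484 + 0.0324 + 0.0225 = 0.2086
B_Palm = 1 / 0.2086 = 4.7939
Σp_Yellᵢ² = 0.04² + 0.26² + 0.04² + 0.18² + 0.48² = 0.0016 + 0.0676 + 0.0016 + 0.0324 + 0.2304 = 0.3336
B_Yell = 1 / 0.3336 = 2.9976
Σp_Pineᵢ² = 0.02² + 0.42² + 0.20² + 0.20² + 0.16² = 0.0004 + 0.1764 + 0.0400 + 0.0400 + 0.0256 = 0.2824
B_Pine = 1 / 0.2824 = 3.5411
Ranking by B (broadest → narrowest): Palm Warbler (4.79) > Pine Warbler (3.54) > Yellow-rumped Warbler (3.00)

Palm Warbler > Pine Warbler > Yellow-rumped Warbler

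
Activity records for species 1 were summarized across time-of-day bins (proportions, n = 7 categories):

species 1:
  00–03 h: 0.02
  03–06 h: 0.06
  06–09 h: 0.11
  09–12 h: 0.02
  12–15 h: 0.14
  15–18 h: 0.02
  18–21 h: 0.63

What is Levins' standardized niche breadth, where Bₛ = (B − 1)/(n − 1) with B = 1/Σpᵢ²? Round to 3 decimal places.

0.218

Σpᵢ² = 0.02² + 0.06² + 0.11² + 0.02² + 0.14² + 0.02² + 0.63² = 0.0004 + 0.0036 + 0.0121 + 0.0004 + 0.0196 + 0.0004 + 0.3969 = 0.4334
B = 1 / 0.4334 = 2.30734
Bₛ = (B − 1)/(n − 1) = (2.30734 − 1)/(7 − 1) = 1.30734/6 = 0.21789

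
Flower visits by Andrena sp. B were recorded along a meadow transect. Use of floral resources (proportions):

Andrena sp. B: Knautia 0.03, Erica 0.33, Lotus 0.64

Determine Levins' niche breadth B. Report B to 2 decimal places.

Σpᵢ² = 0.03² + 0.33² + 0.64² = 0.0009 + 0.1089 + 0.4096 = 0.5194
B = 1 / 0.5194 = 1.9253

1.93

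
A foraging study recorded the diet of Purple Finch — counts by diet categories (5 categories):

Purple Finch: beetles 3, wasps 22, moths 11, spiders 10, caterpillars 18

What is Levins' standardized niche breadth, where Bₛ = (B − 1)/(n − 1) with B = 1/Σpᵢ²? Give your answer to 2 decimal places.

Proportions for Purple Finch (n=64): 3/64=0.0469, 22/64=0.3438, 11/64=0.1719, 10/64=0.1563, 18/64=0.2813
Σpᵢ² = 0.0469² + 0.3438² + 0.1719² + 0.1563² + 0.2813² = 0.002200 + 0.118198 + 0.029550 + 0.024430 + 0.079130 = 0.253508
B = 1 / 0.253508 = 3.9446
Bₛ = (B − 1)/(n − 1) = (3.9446 − 1)/(5 − 1) = 2.9446/4 = 0.7362

0.74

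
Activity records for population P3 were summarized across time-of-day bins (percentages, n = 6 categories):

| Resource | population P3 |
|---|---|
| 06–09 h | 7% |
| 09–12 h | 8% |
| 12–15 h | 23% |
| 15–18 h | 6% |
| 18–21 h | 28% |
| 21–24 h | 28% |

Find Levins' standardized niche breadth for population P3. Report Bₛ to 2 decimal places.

0.69

Convert percentages to proportions (divide by 100).
Σpᵢ² = 0.07² + 0.08² + 0.23² + 0.06² + 0.28² + 0.28² = 0.0049 + 0.0064 + 0.0529 + 0.0036 + 0.0784 + 0.0784 = 0.2246
B = 1 / 0.2246 = 4.4524
Bₛ = (B − 1)/(n − 1) = (4.4524 − 1)/(6 − 1) = 3.4524/5 = 0.6905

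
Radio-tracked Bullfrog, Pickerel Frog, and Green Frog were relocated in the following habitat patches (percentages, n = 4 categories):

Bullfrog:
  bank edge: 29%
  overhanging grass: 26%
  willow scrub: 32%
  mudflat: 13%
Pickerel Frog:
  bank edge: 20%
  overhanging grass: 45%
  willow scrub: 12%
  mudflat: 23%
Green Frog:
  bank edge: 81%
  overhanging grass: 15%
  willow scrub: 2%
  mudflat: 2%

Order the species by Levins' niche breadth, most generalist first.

Convert percentages to proportions (divide by 100).
Σp_Bullᵢ² = 0.29² + 0.26² + 0.32² + 0.13² = 0.0841 + 0.0676 + 0.1024 + 0.0169 = 0.2710
B_Bull = 1 / 0.2710 = 3.6900
Σp_Pickᵢ² = 0.20² + 0.45² + 0.12² + 0.23² = 0.0400 + 0.2025 + 0.0144 + 0.0529 = 0.3098
B_Pick = 1 / 0.3098 = 3.2279
Σp_Greeᵢ² = 0.81² + 0.15² + 0.02² + 0.02² = 0.6561 + 0.0225 + 0.0004 + 0.0004 = 0.6794
B_Gree = 1 / 0.6794 = 1.4719
Ranking by B (broadest → narrowest): Bullfrog (3.69) > Pickerel Frog (3.23) > Green Frog (1.47)

Bullfrog > Pickerel Frog > Green Frog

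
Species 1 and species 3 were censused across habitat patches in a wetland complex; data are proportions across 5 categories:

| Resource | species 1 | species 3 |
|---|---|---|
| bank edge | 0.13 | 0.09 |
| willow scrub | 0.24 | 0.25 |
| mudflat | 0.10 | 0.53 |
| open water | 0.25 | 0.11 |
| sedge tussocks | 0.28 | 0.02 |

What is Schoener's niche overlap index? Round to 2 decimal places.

0.56

Σ|p₁ᵢ − p₂ᵢ| = 0.04 + 0.01 + 0.43 + 0.14 + 0.26 = 0.88
D = 1 − ½ × 0.88 = 1 − 0.440 = 0.5600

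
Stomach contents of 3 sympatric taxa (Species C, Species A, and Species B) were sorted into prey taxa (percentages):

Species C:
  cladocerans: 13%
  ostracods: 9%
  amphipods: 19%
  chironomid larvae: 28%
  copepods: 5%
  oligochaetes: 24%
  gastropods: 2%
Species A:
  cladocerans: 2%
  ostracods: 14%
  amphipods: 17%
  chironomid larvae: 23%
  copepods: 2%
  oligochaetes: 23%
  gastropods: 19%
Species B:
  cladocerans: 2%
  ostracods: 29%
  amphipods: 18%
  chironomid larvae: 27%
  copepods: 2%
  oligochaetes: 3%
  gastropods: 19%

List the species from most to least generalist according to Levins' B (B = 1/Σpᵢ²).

Convert percentages to proportions (divide by 100).
Σp_Cᵢ² = 0.13² + 0.09² + 0.19² + 0.28² + 0.05² + 0.24² + 0.02² = 0.0169 + 0.0081 + 0.0361 + 0.0784 + 0.0025 + 0.0576 + 0.0004 = 0.2000
B_C = 1 / 0.2000 = 5.0000
Σp_Aᵢ² = 0.02² + 0.14² + 0.17² + 0.23² + 0.02² + 0.23² + 0.19² = 0.0004 + 0.0196 + 0.0289 + 0.0529 + 0.0004 + 0.0529 + 0.0361 = 0.1912
B_A = 1 / 0.1912 = 5.2301
Σp_Bᵢ² = 0.02² + 0.29² + 0.18² + 0.27² + 0.02² + 0.03² + 0.19² = 0.0004 + 0.0841 + 0.0324 + 0.0729 + 0.0004 + 0.0009 + 0.0361 = 0.2272
B_B = 1 / 0.2272 = 4.4014
Ranking by B (broadest → narrowest): Species A (5.23) > Species C (5.00) > Species B (4.40)

Species A > Species C > Species B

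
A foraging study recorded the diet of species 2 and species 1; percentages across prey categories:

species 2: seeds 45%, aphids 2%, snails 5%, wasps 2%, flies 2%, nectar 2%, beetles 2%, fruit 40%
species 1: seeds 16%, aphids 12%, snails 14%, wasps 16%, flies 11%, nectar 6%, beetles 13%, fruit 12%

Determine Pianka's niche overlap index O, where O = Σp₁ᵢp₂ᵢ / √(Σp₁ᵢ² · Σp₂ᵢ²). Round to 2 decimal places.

Convert percentages to proportions (divide by 100).
Σ p₁ᵢp₂ᵢ = 0.0720 + 0.0024 + 0.0070 + 0.0032 + 0.0022 + 0.0012 + 0.0026 + 0.0480 = 0.1386
Σp_1ᵢ² = 0.45² + 0.02² + 0.05² + 0.02² + 0.02² + 0.02² + 0.02² + 0.40² = 0.2025 + 0.0004 + 0.0025 + 0.0004 + 0.0004 + 0.0004 + 0.0004 + 0.1600 = 0.3670
Σp_2ᵢ² = 0.16² + 0.12² + 0.14² + 0.16² + 0.11² + 0.06² + 0.13² + 0.12² = 0.0256 + 0.0144 + 0.0196 + 0.0256 + 0.0121 + 0.0036 + 0.0169 + 0.0144 = 0.1322
O = 0.1386 / √(0.3670 × 0.1322) = 0.1386 / 0.22027 = 0.6292

0.63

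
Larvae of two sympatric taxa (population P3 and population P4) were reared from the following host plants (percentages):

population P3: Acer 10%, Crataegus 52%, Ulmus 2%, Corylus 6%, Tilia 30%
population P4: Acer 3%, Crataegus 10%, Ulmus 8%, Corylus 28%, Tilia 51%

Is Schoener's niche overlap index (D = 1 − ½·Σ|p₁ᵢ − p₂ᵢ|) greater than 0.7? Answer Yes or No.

No

Convert percentages to proportions (divide by 100).
Σ|p₁ᵢ − p₂ᵢ| = 0.07 + 0.42 + 0.06 + 0.22 + 0.21 = 0.98
D = 1 − ½ × 0.98 = 1 − 0.490 = 0.5100
D = 0.5100 < 0.7 → No.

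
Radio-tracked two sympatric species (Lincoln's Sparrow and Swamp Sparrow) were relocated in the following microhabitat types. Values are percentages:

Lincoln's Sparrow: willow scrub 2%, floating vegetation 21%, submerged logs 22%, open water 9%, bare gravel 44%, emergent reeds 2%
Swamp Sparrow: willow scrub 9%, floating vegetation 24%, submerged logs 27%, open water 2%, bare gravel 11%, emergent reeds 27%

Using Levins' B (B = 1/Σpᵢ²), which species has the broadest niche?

Convert percentages to proportions (divide by 100).
Σp_Lincᵢ² = 0.02² + 0.21² + 0.22² + 0.09² + 0.44² + 0.02² = 0.0004 + 0.0441 + 0.0484 + 0.0081 + 0.1936 + 0.0004 = 0.2950
B_Linc = 1 / 0.2950 = 3.3898
Σp_Swamᵢ² = 0.09² + 0.24² + 0.27² + 0.02² + 0.11² + 0.27² = 0.0081 + 0.0576 + 0.0729 + 0.0004 + 0.0121 + 0.0729 = 0.2240
B_Swam = 1 / 0.2240 = 4.4643
Highest B → broadest niche (most generalist): Swamp Sparrow (B = 4.46).

Swamp Sparrow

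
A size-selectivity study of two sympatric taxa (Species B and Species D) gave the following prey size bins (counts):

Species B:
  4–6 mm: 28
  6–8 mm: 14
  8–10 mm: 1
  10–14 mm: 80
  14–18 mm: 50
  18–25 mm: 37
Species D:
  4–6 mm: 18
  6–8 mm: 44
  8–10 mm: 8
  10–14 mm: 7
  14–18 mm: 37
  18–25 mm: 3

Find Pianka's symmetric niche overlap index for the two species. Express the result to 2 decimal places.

Proportions for Species B (n=210): 28/210=0.1333, 14/210=0.0667, 1/210=0.0048, 80/210=0.3810, 50/210=0.2381, 37/210=0.1762
Proportions for Species D (n=117): 18/117=0.1538, 44/117=0.3761, 8/117=0.0684, 7/117=0.0598, 37/117=0.3162, 3/117=0.0256
Σ p₁ᵢp₂ᵢ = 0.020502 + 0.025086 + 0.000328 + 0.022784 + 0.075287 + 0.004511 = 0.148498
Σp_1ᵢ² = 0.1333² + 0.0667² + 0.0048² + 0.3810² + 0.2381² + 0.1762² = 0.017769 + 0.004449 + 0.000023 + 0.145161 + 0.056692 + 0.031046 = 0.255140
Σp_2ᵢ² = 0.1538² + 0.3761² + 0.0684² + 0.0598² + 0.3162² + 0.0256² = 0.023654 + 0.141451 + 0.004679 + 0.003576 + 0.099982 + 0.000655 = 0.273997
O = 0.148498 / √(0.255140 × 0.273997) = 0.148498 / 0.2644004 = 0.5616

0.56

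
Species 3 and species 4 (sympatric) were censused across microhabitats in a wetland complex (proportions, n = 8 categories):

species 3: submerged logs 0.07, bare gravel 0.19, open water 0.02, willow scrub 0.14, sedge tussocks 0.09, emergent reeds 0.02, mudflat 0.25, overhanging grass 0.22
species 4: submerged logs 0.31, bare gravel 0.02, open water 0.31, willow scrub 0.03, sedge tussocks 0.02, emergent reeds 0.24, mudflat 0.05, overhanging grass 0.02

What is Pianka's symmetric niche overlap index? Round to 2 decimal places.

0.28

Σ p₁ᵢp₂ᵢ = 0.0217 + 0.0038 + 0.0062 + 0.0042 + 0.0018 + 0.0048 + 0.0125 + 0.0044 = 0.0594
Σp_1ᵢ² = 0.07² + 0.19² + 0.02² + 0.14² + 0.09² + 0.02² + 0.25² + 0.22² = 0.0049 + 0.0361 + 0.0004 + 0.0196 + 0.0081 + 0.0004 + 0.0625 + 0.0484 = 0.1804
Σp_2ᵢ² = 0.31² + 0.02² + 0.31² + 0.03² + 0.02² + 0.24² + 0.05² + 0.02² = 0.0961 + 0.0004 + 0.0961 + 0.0009 + 0.0004 + 0.0576 + 0.0025 + 0.0004 = 0.2544
O = 0.0594 / √(0.1804 × 0.2544) = 0.0594 / 0.21423 = 0.2773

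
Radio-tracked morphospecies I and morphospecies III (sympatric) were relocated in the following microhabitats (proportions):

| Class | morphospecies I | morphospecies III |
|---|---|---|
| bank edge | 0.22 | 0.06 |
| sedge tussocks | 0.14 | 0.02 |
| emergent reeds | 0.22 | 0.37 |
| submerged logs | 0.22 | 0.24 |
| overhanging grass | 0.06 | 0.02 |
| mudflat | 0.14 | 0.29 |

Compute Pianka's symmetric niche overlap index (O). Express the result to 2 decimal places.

0.83

Σ p₁ᵢp₂ᵢ = 0.0132 + 0.0028 + 0.0814 + 0.0528 + 0.0012 + 0.0406 = 0.1920
Σp_1ᵢ² = 0.22² + 0.14² + 0.22² + 0.22² + 0.06² + 0.14² = 0.0484 + 0.0196 + 0.0484 + 0.0484 + 0.0036 + 0.0196 = 0.1880
Σp_2ᵢ² = 0.06² + 0.02² + 0.37² + 0.24² + 0.02² + 0.29² = 0.0036 + 0.0004 + 0.1369 + 0.0576 + 0.0004 + 0.0841 = 0.2830
O = 0.1920 / √(0.1880 × 0.2830) = 0.1920 / 0.23066 = 0.8324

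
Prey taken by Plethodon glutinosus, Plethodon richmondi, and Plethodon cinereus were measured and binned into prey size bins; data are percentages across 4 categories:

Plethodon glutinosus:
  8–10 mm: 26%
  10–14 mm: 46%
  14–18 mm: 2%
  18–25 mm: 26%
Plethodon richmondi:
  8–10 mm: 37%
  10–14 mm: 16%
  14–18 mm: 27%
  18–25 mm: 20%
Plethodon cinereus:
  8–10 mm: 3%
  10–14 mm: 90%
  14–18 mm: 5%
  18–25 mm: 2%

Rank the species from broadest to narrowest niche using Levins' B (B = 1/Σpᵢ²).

Plethodon richmondi > Plethodon glutinosus > Plethodon cinereus

Convert percentages to proportions (divide by 100).
Σp_glutᵢ² = 0.26² + 0.46² + 0.02² + 0.26² = 0.0676 + 0.2116 + 0.0004 + 0.0676 = 0.3472
B_glut = 1 / 0.3472 = 2.8802
Σp_richᵢ² = 0.37² + 0.16² + 0.27² + 0.20² = 0.1369 + 0.0256 + 0.0729 + 0.0400 = 0.2754
B_rich = 1 / 0.2754 = 3.6311
Σp_cineᵢ² = 0.03² + 0.90² + 0.05² + 0.02² = 0.0009 + 0.8100 + 0.0025 + 0.0004 = 0.8138
B_cine = 1 / 0.8138 = 1.2288
Ranking by B (broadest → narrowest): Plethodon richmondi (3.63) > Plethodon glutinosus (2.88) > Plethodon cinereus (1.23)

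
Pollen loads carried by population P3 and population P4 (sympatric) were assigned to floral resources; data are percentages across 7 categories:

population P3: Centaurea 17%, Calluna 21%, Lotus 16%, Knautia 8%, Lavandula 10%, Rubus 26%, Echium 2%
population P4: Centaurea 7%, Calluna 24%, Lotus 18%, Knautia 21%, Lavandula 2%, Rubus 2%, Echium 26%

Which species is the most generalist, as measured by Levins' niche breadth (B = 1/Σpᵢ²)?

Convert percentages to proportions (divide by 100).
Σp_P3ᵢ² = 0.17² + 0.21² + 0.16² + 0.08² + 0.10² + 0.26² + 0.02² = 0.0289 + 0.0441 + 0.0256 + 0.0064 + 0.0100 + 0.0676 + 0.0004 = 0.1830
B_P3 = 1 / 0.1830 = 5.4645
Σp_P4ᵢ² = 0.07² + 0.24² + 0.18² + 0.21² + 0.02² + 0.02² + 0.26² = 0.0049 + 0.0576 + 0.0324 + 0.0441 + 0.0004 + 0.0004 + 0.0676 = 0.2074
B_P4 = 1 / 0.2074 = 4.8216
Highest B → broadest niche (most generalist): population P3 (B = 5.46).

population P3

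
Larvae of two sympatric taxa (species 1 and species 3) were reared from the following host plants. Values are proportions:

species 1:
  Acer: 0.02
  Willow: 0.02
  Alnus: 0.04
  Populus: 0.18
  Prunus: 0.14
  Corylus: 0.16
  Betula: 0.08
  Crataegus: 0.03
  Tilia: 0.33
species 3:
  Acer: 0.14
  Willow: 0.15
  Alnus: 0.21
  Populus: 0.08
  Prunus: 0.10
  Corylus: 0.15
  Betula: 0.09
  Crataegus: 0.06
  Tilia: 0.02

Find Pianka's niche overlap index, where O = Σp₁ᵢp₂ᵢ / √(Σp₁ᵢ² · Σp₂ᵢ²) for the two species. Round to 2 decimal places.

Σ p₁ᵢp₂ᵢ = 0.0028 + 0.0030 + 0.0084 + 0.0144 + 0.0140 + 0.0240 + 0.0072 + 0.0018 + 0.0066 = 0.0822
Σp_1ᵢ² = 0.02² + 0.02² + 0.04² + 0.18² + 0.14² + 0.16² + 0.08² + 0.03² + 0.33² = 0.0004 + 0.0004 + 0.0016 + 0.0324 + 0.0196 + 0.0256 + 0.0064 + 0.0009 + 0.1089 = 0.1962
Σp_2ᵢ² = 0.14² + 0.15² + 0.21² + 0.08² + 0.10² + 0.15² + 0.09² + 0.06² + 0.02² = 0.0196 + 0.0225 + 0.0441 + 0.0064 + 0.0100 + 0.0225 + 0.0081 + 0.0036 + 0.0004 = 0.1372
O = 0.0822 / √(0.1962 × 0.1372) = 0.0822 / 0.16407 = 0.5010

0.50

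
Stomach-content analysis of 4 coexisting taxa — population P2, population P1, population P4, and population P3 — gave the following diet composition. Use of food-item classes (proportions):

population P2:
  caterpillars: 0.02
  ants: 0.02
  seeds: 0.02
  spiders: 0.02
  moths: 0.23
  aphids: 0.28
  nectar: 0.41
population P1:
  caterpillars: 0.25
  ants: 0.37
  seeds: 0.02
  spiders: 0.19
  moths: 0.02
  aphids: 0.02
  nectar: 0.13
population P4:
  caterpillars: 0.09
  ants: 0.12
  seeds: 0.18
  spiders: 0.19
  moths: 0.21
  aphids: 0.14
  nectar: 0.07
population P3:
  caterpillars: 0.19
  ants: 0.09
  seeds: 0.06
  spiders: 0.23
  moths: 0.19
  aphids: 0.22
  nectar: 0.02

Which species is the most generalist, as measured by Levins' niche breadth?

Σp_P2ᵢ² = 0.02² + 0.02² + 0.02² + 0.02² + 0.23² + 0.28² + 0.41² = 0.0004 + 0.0004 + 0.0004 + 0.0004 + 0.0529 + 0.0784 + 0.1681 = 0.3010
B_P2 = 1 / 0.3010 = 3.3223
Σp_P1ᵢ² = 0.25² + 0.37² + 0.02² + 0.19² + 0.02² + 0.02² + 0.13² = 0.0625 + 0.1369 + 0.0004 + 0.0361 + 0.0004 + 0.0004 + 0.0169 = 0.2536
B_P1 = 1 / 0.2536 = 3.9432
Σp_P4ᵢ² = 0.09² + 0.12² + 0.18² + 0.19² + 0.21² + 0.14² + 0.07² = 0.0081 + 0.0144 + 0.0324 + 0.0361 + 0.0441 + 0.0196 + 0.0049 = 0.1596
B_P4 = 1 / 0.1596 = 6.2657
Σp_P3ᵢ² = 0.19² + 0.09² + 0.06² + 0.23² + 0.19² + 0.22² + 0.02² = 0.0361 + 0.0081 + 0.0036 + 0.0529 + 0.0361 + 0.0484 + 0.0004 = 0.1856
B_P3 = 1 / 0.1856 = 5.3879
Highest B → broadest niche (most generalist): population P4 (B = 6.27).

population P4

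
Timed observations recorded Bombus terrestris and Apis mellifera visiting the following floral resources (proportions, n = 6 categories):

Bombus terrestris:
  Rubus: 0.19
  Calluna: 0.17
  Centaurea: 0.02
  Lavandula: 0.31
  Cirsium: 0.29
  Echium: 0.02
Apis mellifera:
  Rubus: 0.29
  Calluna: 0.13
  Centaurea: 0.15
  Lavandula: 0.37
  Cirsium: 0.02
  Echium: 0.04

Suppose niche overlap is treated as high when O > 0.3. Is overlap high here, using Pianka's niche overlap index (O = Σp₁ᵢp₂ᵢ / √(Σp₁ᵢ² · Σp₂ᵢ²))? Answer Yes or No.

Σ p₁ᵢp₂ᵢ = 0.0551 + 0.0221 + 0.0030 + 0.1147 + 0.0058 + 0.0008 = 0.2015
Σp_1ᵢ² = 0.19² + 0.17² + 0.02² + 0.31² + 0.29² + 0.02² = 0.0361 + 0.0289 + 0.0004 + 0.0961 + 0.0841 + 0.0004 = 0.2460
Σp_2ᵢ² = 0.29² + 0.13² + 0.15² + 0.37² + 0.02² + 0.04² = 0.0841 + 0.0169 + 0.0225 + 0.1369 + 0.0004 + 0.0016 = 0.2624
O = 0.2015 / √(0.2460 × 0.2624) = 0.2015 / 0.25407 = 0.7931
O = 0.7931 > 0.3 → Yes.

Yes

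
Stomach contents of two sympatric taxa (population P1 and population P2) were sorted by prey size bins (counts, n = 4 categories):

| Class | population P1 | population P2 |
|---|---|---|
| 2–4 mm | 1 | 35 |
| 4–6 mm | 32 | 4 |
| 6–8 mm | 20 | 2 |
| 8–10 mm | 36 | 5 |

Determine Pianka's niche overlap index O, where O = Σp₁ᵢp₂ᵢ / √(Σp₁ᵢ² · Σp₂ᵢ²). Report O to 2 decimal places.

0.21

Proportions for population P1 (n=89): 1/89=0.0112, 32/89=0.3596, 20/89=0.2247, 36/89=0.4045
Proportions for population P2 (n=46): 35/46=0.7609, 4/46=0.0870, 2/46=0.0435, 5/46=0.1087
Σ p₁ᵢp₂ᵢ = 0.008522 + 0.031285 + 0.009774 + 0.043969 = 0.093550
Σp_1ᵢ² = 0.0112² + 0.3596² + 0.2247² + 0.4045² = 0.000125 + 0.129312 + 0.050490 + 0.163620 = 0.343547
Σp_2ᵢ² = 0.7609² + 0.0870² + 0.0435² + 0.1087² = 0.578969 + 0.007569 + 0.001892 + 0.011816 = 0.600246
O = 0.093550 / √(0.343547 × 0.600246) = 0.093550 / 0.4541065 = 0.2060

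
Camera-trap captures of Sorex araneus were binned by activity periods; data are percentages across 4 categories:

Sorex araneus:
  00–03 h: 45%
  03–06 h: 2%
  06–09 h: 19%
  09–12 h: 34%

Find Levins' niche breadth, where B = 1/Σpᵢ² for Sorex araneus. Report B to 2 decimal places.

2.82

Convert percentages to proportions (divide by 100).
Σpᵢ² = 0.45² + 0.02² + 0.19² + 0.34² = 0.2025 + 0.0004 + 0.0361 + 0.1156 = 0.3546
B = 1 / 0.3546 = 2.8201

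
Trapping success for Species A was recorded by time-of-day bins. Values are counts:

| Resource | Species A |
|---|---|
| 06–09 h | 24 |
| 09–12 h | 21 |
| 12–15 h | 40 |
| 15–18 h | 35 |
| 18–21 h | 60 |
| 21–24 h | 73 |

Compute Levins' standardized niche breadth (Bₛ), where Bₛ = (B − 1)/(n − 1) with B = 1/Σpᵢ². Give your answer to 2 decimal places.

0.80

Proportions for Species A (n=253): 24/253=0.0949, 21/253=0.0830, 40/253=0.1581, 35/253=0.1383, 60/253=0.2372, 73/253=0.2885
Σpᵢ² = 0.0949² + 0.0830² + 0.1581² + 0.1383² + 0.2372² + 0.2885² = 0.009006 + 0.006889 + 0.024996 + 0.019127 + 0.056264 + 0.083232 = 0.199514
B = 1 / 0.199514 = 5.0122
Bₛ = (B − 1)/(n − 1) = (5.0122 − 1)/(6 − 1) = 4.0122/5 = 0.8024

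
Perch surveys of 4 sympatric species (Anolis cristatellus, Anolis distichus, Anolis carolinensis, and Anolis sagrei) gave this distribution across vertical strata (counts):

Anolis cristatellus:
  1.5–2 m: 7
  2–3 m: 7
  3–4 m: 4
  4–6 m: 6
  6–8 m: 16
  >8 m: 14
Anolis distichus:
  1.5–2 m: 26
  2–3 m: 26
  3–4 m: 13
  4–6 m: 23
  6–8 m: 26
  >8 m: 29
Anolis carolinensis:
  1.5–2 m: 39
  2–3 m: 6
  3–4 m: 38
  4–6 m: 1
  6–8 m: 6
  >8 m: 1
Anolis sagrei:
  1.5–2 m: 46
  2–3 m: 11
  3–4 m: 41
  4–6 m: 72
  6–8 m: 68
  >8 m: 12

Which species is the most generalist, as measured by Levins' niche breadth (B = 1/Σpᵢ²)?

Anolis distichus

Proportions for Anolis cristatellus (n=54): 7/54=0.1296, 7/54=0.1296, 4/54=0.0741, 6/54=0.1111, 16/54=0.2963, 14/54=0.2593
Proportions for Anolis distichus (n=143): 26/143=0.1818, 26/143=0.1818, 13/143=0.0909, 23/143=0.1608, 26/143=0.1818, 29/143=0.2028
Proportions for Anolis carolinensis (n=91): 39/91=0.4286, 6/91=0.0659, 38/91=0.4176, 1/91=0.0110, 6/91=0.0659, 1/91=0.0110
Proportions for Anolis sagrei (n=250): 46/250=0.1840, 11/250=0.0440, 41/250=0.1640, 72/250=0.2880, 68/250=0.2720, 12/250=0.0480
Σp_crisᵢ² = 0.1296² + 0.1296² + 0.0741² + 0.1111² + 0.2963² + 0.2593² = 0.016796 + 0.016796 + 0.005491 + 0.012343 + 0.087794 + 0.067236 = 0.206456
B_cris = 1 / 0.206456 = 4.8436
Σp_distᵢ² = 0.1818² + 0.1818² + 0.0909² + 0.1608² + 0.1818² + 0.2028² = 0.033051 + 0.033051 + 0.008263 + 0.025857 + 0.033051 + 0.041128 = 0.174401
B_dist = 1 / 0.174401 = 5.7339
Σp_caroᵢ² = 0.4286² + 0.0659² + 0.4176² + 0.0110² + 0.0659² + 0.0110² = 0.183698 + 0.004343 + 0.174390 + 0.000121 + 0.004343 + 0.000121 = 0.367016
B_caro = 1 / 0.367016 = 2.7247
Σp_sagrᵢ² = 0.1840² + 0.0440² + 0.1640² + 0.2880² + 0.2720² + 0.0480² = 0.033856 + 0.001936 + 0.026896 + 0.082944 + 0.073984 + 0.002304 = 0.221920
B_sagr = 1 / 0.221920 = 4.5061
Highest B → broadest niche (most generalist): Anolis distichus (B = 5.73).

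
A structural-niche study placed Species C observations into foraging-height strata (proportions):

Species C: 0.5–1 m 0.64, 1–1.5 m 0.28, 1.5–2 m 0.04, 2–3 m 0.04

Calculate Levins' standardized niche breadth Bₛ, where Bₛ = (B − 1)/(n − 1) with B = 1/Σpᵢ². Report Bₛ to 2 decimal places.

0.35

Σpᵢ² = 0.64² + 0.28² + 0.04² + 0.04² = 0.4096 + 0.0784 + 0.0016 + 0.0016 = 0.4912
B = 1 / 0.4912 = 2.0358
Bₛ = (B − 1)/(n − 1) = (2.0358 − 1)/(4 − 1) = 1.0358/3 = 0.3453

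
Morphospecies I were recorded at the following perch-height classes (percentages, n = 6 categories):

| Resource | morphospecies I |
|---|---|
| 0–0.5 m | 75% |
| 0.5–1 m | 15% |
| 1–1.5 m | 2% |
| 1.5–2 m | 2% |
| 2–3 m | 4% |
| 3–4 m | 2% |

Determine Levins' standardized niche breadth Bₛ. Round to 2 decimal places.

0.14

Convert percentages to proportions (divide by 100).
Σpᵢ² = 0.75² + 0.15² + 0.02² + 0.02² + 0.04² + 0.02² = 0.5625 + 0.0225 + 0.0004 + 0.0004 + 0.0016 + 0.0004 = 0.5878
B = 1 / 0.5878 = 1.7013
Bₛ = (B − 1)/(n − 1) = (1.7013 − 1)/(6 − 1) = 0.7013/5 = 0.1403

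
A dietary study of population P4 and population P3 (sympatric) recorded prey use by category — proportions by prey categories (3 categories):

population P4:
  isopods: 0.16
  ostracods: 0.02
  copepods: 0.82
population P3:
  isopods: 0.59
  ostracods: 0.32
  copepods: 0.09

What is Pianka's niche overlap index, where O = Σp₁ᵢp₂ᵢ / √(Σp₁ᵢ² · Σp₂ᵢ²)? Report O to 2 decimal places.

Σ p₁ᵢp₂ᵢ = 0.0944 + 0.0064 + 0.0738 = 0.1746
Σp_1ᵢ² = 0.16² + 0.02² + 0.82² = 0.0256 + 0.0004 + 0.6724 = 0.6984
Σp_2ᵢ² = 0.59² + 0.32² + 0.09² = 0.3481 + 0.1024 + 0.0081 = 0.4586
O = 0.1746 / √(0.6984 × 0.4586) = 0.1746 / 0.56594 = 0.3085

0.31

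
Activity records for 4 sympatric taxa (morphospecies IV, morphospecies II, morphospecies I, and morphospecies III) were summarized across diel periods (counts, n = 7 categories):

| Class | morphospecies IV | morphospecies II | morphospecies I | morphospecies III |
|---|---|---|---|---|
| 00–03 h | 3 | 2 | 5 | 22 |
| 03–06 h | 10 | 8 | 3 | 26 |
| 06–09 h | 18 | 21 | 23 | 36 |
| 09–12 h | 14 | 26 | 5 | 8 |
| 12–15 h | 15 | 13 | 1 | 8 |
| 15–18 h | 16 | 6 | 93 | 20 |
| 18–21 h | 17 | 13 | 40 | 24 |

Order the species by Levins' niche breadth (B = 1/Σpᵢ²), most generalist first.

Proportions for morphospecies IV (n=93): 3/93=0.0323, 10/93=0.1075, 18/93=0.1935, 14/93=0.1505, 15/93=0.1613, 16/93=0.1720, 17/93=0.1828
Proportions for morphospecies II (n=89): 2/89=0.0225, 8/89=0.0899, 21/89=0.2360, 26/89=0.2921, 13/89=0.1461, 6/89=0.0674, 13/89=0.1461
Proportions for morphospecies I (n=170): 5/170=0.0294, 3/170=0.0176, 23/170=0.1353, 5/170=0.0294, 1/170=0.0059, 93/170=0.5471, 40/170=0.2353
Proportions for morphospecies III (n=144): 22/144=0.1528, 26/144=0.1806, 36/144=0.2500, 8/144=0.0556, 8/144=0.0556, 20/144=0.1389, 24/144=0.1667
Σp_IVᵢ² = 0.0323² + 0.1075² + 0.1935² + 0.1505² + 0.1613² + 0.1720² + 0.1828² = 0.001043 + 0.011556 + 0.037442 + 0.022650 + 0.026018 + 0.029584 + 0.033416 = 0.161709
B_IV = 1 / 0.161709 = 6.1839
Σp_IIᵢ² = 0.0225² + 0.0899² + 0.2360² + 0.2921² + 0.1461² + 0.0674² + 0.1461² = 0.000506 + 0.008082 + 0.055696 + 0.085322 + 0.021345 + 0.004543 + 0.021345 = 0.196839
B_II = 1 / 0.196839 = 5.0803
Σp_Iᵢ² = 0.0294² + 0.0176² + 0.1353² + 0.0294² + 0.0059² + 0.5471² + 0.2353² = 0.000864 + 0.000310 + 0.018306 + 0.000864 + 0.000035 + 0.299318 + 0.055366 = 0.375063
B_I = 1 / 0.375063 = 2.6662
Σp_IIIᵢ² = 0.1528² + 0.1806² + 0.2500² + 0.0556² + 0.0556² + 0.1389² + 0.1667² = 0.023348 + 0.032616 + 0.062500 + 0.003091 + 0.003091 + 0.019293 + 0.027789 = 0.171728
B_III = 1 / 0.171728 = 5.8232
Ranking by B (broadest → narrowest): morphospecies IV (6.18) > morphospecies III (5.82) > morphospecies II (5.08) > morphospecies I (2.67)

morphospecies IV > morphospecies III > morphospecies II > morphospecies I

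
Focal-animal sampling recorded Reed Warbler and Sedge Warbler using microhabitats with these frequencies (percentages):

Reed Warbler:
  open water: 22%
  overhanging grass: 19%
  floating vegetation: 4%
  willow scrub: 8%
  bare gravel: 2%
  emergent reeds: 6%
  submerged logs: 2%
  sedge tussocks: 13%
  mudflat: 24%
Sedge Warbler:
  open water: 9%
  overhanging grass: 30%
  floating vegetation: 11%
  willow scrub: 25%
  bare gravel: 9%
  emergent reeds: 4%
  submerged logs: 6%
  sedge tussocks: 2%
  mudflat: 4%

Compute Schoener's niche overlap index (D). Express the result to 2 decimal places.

0.54

Convert percentages to proportions (divide by 100).
Σ|p₁ᵢ − p₂ᵢ| = 0.13 + 0.11 + 0.07 + 0.17 + 0.07 + 0.02 + 0.04 + 0.11 + 0.20 = 0.92
D = 1 − ½ × 0.92 = 1 − 0.460 = 0.5400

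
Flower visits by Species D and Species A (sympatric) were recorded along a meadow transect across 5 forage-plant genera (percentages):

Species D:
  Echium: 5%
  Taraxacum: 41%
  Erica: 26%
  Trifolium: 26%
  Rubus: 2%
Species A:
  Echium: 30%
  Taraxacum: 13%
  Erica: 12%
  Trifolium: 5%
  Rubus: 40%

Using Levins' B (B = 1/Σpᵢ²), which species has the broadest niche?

Convert percentages to proportions (divide by 100).
Σp_Dᵢ² = 0.05² + 0.41² + 0.26² + 0.26² + 0.02² = 0.0025 + 0.1681 + 0.0676 + 0.0676 + 0.0004 = 0.3062
B_D = 1 / 0.3062 = 3.2658
Σp_Aᵢ² = 0.30² + 0.13² + 0.12² + 0.05² + 0.40² = 0.0900 + 0.0169 + 0.0144 + 0.0025 + 0.1600 = 0.2838
B_A = 1 / 0.2838 = 3.5236
Highest B → broadest niche (most generalist): Species A (B = 3.52).

Species A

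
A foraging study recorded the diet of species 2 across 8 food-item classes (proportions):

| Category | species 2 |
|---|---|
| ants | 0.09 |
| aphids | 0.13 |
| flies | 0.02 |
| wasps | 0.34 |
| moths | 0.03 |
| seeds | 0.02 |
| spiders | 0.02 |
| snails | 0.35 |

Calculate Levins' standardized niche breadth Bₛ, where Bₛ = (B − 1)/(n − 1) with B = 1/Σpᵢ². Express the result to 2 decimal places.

Σpᵢ² = 0.09² + 0.13² + 0.02² + 0.34² + 0.03² + 0.02² + 0.02² + 0.35² = 0.0081 + 0.0169 + 0.0004 + 0.1156 + 0.0009 + 0.0004 + 0.0004 + 0.1225 = 0.2652
B = 1 / 0.2652 = 3.7707
Bₛ = (B − 1)/(n − 1) = (3.7707 − 1)/(8 − 1) = 2.7707/7 = 0.3958

0.40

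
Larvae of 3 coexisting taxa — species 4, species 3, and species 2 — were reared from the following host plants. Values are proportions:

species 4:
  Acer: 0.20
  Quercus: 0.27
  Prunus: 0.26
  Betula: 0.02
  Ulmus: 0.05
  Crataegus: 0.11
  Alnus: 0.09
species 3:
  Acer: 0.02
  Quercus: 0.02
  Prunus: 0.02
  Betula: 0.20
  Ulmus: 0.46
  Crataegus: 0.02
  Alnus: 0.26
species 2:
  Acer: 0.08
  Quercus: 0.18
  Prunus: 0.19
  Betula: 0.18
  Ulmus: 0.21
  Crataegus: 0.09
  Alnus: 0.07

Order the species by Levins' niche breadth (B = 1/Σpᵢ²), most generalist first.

species 2 > species 4 > species 3

Σp_4ᵢ² = 0.20² + 0.27² + 0.26² + 0.02² + 0.05² + 0.11² + 0.09² = 0.0400 + 0.0729 + 0.0676 + 0.0004 + 0.0025 + 0.0121 + 0.0081 = 0.2036
B_4 = 1 / 0.2036 = 4.9116
Σp_3ᵢ² = 0.02² + 0.02² + 0.02² + 0.20² + 0.46² + 0.02² + 0.26² = 0.0004 + 0.0004 + 0.0004 + 0.0400 + 0.2116 + 0.0004 + 0.0676 = 0.3208
B_3 = 1 / 0.3208 = 3.1172
Σp_2ᵢ² = 0.08² + 0.18² + 0.19² + 0.18² + 0.21² + 0.09² + 0.07² = 0.0064 + 0.0324 + 0.0361 + 0.0324 + 0.0441 + 0.0081 + 0.0049 = 0.1644
B_2 = 1 / 0.1644 = 6.0827
Ranking by B (broadest → narrowest): species 2 (6.08) > species 4 (4.91) > species 3 (3.12)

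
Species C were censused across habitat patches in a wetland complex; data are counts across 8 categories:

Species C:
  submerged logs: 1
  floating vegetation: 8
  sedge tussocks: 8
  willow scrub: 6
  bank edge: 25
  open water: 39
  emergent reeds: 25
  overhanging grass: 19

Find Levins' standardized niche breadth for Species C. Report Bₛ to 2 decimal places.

0.60

Proportions for Species C (n=131): 1/131=0.0076, 8/131=0.0611, 8/131=0.0611, 6/131=0.0458, 25/131=0.1908, 39/131=0.2977, 25/131=0.1908, 19/131=0.1450
Σpᵢ² = 0.0076² + 0.0611² + 0.0611² + 0.0458² + 0.1908² + 0.2977² + 0.1908² + 0.1450² = 0.000058 + 0.003733 + 0.003733 + 0.002098 + 0.036405 + 0.088625 + 0.036405 + 0.021025 = 0.192082
B = 1 / 0.192082 = 5.2061
Bₛ = (B − 1)/(n − 1) = (5.2061 − 1)/(8 − 1) = 4.2061/7 = 0.6009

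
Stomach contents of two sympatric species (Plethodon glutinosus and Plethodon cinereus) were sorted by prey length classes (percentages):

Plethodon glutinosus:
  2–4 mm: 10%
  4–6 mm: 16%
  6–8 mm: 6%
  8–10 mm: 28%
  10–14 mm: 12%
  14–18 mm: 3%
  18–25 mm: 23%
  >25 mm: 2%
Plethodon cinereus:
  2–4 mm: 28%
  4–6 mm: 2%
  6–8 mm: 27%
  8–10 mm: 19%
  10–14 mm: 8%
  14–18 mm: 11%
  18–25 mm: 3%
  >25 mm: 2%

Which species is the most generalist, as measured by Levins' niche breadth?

Convert percentages to proportions (divide by 100).
Σp_glutᵢ² = 0.10² + 0.16² + 0.06² + 0.28² + 0.12² + 0.03² + 0.23² + 0.02² = 0.0100 + 0.0256 + 0.0036 + 0.0784 + 0.0144 + 0.0009 + 0.0529 + 0.0004 = 0.1862
B_glut = 1 / 0.1862 = 5.3706
Σp_cineᵢ² = 0.28² + 0.02² + 0.27² + 0.19² + 0.08² + 0.11² + 0.03² + 0.02² = 0.0784 + 0.0004 + 0.0729 + 0.0361 + 0.0064 + 0.0121 + 0.0009 + 0.0004 = 0.2076
B_cine = 1 / 0.2076 = 4.8170
Highest B → broadest niche (most generalist): Plethodon glutinosus (B = 5.37).

Plethodon glutinosus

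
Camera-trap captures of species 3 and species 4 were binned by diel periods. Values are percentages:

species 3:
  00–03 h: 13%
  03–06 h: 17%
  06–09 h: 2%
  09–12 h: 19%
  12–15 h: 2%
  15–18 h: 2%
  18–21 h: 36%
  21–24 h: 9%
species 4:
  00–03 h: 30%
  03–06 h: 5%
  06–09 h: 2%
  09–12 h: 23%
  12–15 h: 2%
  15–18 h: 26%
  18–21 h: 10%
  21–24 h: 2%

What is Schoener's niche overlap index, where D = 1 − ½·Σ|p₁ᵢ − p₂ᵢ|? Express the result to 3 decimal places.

0.550

Convert percentages to proportions (divide by 100).
Σ|p₁ᵢ − p₂ᵢ| = 0.17 + 0.12 + 0.00 + 0.04 + 0.00 + 0.24 + 0.26 + 0.07 = 0.90
D = 1 − ½ × 0.90 = 1 − 0.450 = 0.55000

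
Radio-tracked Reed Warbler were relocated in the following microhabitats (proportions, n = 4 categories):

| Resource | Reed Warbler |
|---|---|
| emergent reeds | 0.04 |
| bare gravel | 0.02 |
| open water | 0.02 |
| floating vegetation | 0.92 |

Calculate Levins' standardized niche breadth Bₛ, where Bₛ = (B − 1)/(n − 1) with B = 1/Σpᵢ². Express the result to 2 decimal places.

Σpᵢ² = 0.04² + 0.02² + 0.02² + 0.92² = 0.0016 + 0.0004 + 0.0004 + 0.8464 = 0.8488
B = 1 / 0.8488 = 1.1781
Bₛ = (B − 1)/(n − 1) = (1.1781 − 1)/(4 − 1) = 0.1781/3 = 0.0594

0.06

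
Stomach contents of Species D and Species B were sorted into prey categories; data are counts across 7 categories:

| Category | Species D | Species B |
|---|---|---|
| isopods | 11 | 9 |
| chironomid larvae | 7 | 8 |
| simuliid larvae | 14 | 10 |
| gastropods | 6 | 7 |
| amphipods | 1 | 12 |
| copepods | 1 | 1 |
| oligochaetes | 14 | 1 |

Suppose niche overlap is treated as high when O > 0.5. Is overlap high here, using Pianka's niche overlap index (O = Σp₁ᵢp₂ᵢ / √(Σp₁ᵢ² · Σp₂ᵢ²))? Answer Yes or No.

Yes

Proportions for Species D (n=54): 11/54=0.2037, 7/54=0.1296, 14/54=0.2593, 6/54=0.1111, 1/54=0.0185, 1/54=0.0185, 14/54=0.2593
Proportions for Species B (n=48): 9/48=0.1875, 8/48=0.1667, 10/48=0.2083, 7/48=0.1458, 12/48=0.2500, 1/48=0.0208, 1/48=0.0208
Σ p₁ᵢp₂ᵢ = 0.038194 + 0.021604 + 0.054012 + 0.016198 + 0.004625 + 0.000385 + 0.005393 = 0.140411
Σp_1ᵢ² = 0.2037² + 0.1296² + 0.2593² + 0.1111² + 0.0185² + 0.0185² + 0.2593² = 0.041494 + 0.016796 + 0.067236 + 0.012343 + 0.000342 + 0.000342 + 0.067236 = 0.205789
Σp_2ᵢ² = 0.1875² + 0.1667² + 0.2083² + 0.1458² + 0.2500² + 0.0208² + 0.0208² = 0.035156 + 0.027789 + 0.043389 + 0.021258 + 0.062500 + 0.000433 + 0.000433 = 0.190958
O = 0.140411 / √(0.205789 × 0.190958) = 0.140411 / 0.1982349 = 0.7083
O = 0.7083 > 0.5 → Yes.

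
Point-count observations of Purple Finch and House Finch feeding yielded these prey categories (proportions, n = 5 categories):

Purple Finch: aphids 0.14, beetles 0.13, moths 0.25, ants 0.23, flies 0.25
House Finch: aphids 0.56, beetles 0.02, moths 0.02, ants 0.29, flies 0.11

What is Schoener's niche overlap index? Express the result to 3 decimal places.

Σ|p₁ᵢ − p₂ᵢ| = 0.42 + 0.11 + 0.23 + 0.06 + 0.14 = 0.96
D = 1 − ½ × 0.96 = 1 − 0.480 = 0.52000

0.520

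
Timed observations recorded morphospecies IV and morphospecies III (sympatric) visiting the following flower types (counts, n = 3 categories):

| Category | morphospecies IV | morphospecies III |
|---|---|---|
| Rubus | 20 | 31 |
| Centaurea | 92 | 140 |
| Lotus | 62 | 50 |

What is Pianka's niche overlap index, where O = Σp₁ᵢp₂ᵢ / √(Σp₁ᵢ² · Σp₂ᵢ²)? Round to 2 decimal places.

0.97

Proportions for morphospecies IV (n=174): 20/174=0.1149, 92/174=0.5287, 62/174=0.3563
Proportions for morphospecies III (n=221): 31/221=0.1403, 140/221=0.6335, 50/221=0.2262
Σ p₁ᵢp₂ᵢ = 0.016120 + 0.334931 + 0.080595 = 0.431646
Σp_1ᵢ² = 0.1149² + 0.5287² + 0.3563² = 0.013202 + 0.279524 + 0.126950 = 0.419676
Σp_2ᵢ² = 0.1403² + 0.6335² + 0.2262² = 0.019684 + 0.401322 + 0.051166 = 0.472172
O = 0.431646 / √(0.419676 × 0.472172) = 0.431646 / 0.4451508 = 0.9697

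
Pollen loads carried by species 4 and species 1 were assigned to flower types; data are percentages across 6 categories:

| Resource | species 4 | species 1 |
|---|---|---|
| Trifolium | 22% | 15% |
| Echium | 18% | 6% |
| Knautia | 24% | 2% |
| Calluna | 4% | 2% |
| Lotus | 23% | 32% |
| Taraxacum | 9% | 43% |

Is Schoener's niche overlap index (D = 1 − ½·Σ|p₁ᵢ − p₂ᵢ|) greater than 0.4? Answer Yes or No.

Convert percentages to proportions (divide by 100).
Σ|p₁ᵢ − p₂ᵢ| = 0.07 + 0.12 + 0.22 + 0.02 + 0.09 + 0.34 = 0.86
D = 1 − ½ × 0.86 = 1 − 0.430 = 0.5700
D = 0.5700 > 0.4 → Yes.

Yes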